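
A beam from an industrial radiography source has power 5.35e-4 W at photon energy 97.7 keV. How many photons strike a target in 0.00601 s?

2.05e8 photons

Total energy: E_total = P·t = 5.35e-4 × 0.00601 = 3.215e-6 J.
Per-photon energy: E = 1.565e-14 J.
N = E_total / E_photon = 2.05e8.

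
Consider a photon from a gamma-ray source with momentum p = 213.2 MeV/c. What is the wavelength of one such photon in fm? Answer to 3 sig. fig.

5.82 fm

First convert: p = 213.2 MeV/c = 1.1394 × 10^-19 kg·m/s.
The photon relation is λ = h/p, giving λ = 5.815 × 10^-15 m.
Converting to fm: λ = 5.815 fm ≈ 5.82 fm.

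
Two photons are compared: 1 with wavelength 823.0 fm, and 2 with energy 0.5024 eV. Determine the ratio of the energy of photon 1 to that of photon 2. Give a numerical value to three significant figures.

E_1 = 2.414e-13 J (from wavelength = 823.0 fm, via E = hc/λ).
E_2 = 8.049e-20 J (from energy = 0.5024 eV, via E given directly).
Ratio = 2.414e-13 / 8.049e-20 = 3.00e6.

3.00e6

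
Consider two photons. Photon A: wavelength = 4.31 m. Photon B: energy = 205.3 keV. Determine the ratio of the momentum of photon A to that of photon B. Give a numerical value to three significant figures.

p_A = 1.537e-34 kg·m/s (from wavelength = 4.31 m, via p = h/λ).
p_B = 1.097e-22 kg·m/s (from energy = 205.3 keV, via p = E/c).
Ratio = 1.537e-34 / 1.097e-22 = 1.40e-12.

1.40e-12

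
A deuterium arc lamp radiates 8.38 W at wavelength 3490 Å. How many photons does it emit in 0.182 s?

Total energy: E_total = P·t = 8.38 × 0.182 = 1.525 J.
Per-photon energy: E = 5.692e-19 J.
N = E_total / E_photon = 2.68e18.

2.68e18 photons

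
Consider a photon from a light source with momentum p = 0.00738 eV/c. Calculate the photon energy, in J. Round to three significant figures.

1.18e-21 J

In SI units: p = 0.00738 eV/c = 3.9441e-30 kg·m/s.
The photon relation is E = pc, giving E = 1.182e-21 J.
So E ≈ 1.18e-21 J.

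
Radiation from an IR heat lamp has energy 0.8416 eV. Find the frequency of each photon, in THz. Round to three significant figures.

203 THz

Convert to SI: E = 0.8416 eV = 1.3484·10^-19 J.
Since f = E/h for a photon, f = 2.035·10^14 Hz.
Converting to THz: f = 203.5 THz ≈ 203 THz.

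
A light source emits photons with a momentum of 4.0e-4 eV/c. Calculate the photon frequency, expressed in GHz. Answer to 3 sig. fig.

96.7 GHz

Convert to SI: p = 4.0e-4 eV/c = 2.1377e-31 kg·m/s.
Apply f = pc/h: f = 9.672e10 Hz.
Converting to GHz: f = 96.72 GHz ≈ 96.7 GHz.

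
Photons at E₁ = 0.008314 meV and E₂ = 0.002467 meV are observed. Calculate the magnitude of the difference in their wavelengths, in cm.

35.3 cm

Using λ = hc/E: λ₁ = 0.14913 m, λ₂ = 0.50257 m.
|Δλ| = |0.14913 − 0.50257| = 0.353 m = 35.3 cm.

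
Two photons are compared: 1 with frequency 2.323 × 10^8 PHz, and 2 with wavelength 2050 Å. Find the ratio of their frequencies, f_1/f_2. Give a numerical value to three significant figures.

1.59 × 10^8

f_1 = 2.323 × 10^23 Hz (from frequency = 2.323 × 10^8 PHz, via f given directly).
f_2 = 1.462 × 10^15 Hz (from wavelength = 2050 Å, via f = c/λ).
Ratio = 2.323 × 10^23 / 1.462 × 10^15 = 1.59 × 10^8.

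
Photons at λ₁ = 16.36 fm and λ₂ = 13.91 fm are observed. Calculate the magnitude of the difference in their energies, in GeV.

0.0133 GeV

Using E = hc/λ: E₁ = 1.2142 × 10^-11 J, E₂ = 1.4281 × 10^-11 J.
|ΔE| = |1.2142 × 10^-11 − 1.4281 × 10^-11| = 2.14 × 10^-12 J = 0.0133 GeV.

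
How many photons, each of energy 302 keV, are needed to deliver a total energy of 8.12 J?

1.68 × 10^14 photons

Per-photon energy: E = 4.839 × 10^-14 J (from energy = 302 keV).
N = E_total / E_photon = 8.12 J / 4.839 × 10^-14 J = 1.68 × 10^14.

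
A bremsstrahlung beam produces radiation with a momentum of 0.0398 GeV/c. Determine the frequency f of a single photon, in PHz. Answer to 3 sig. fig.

9.62e6 PHz

(h = 6.62607015e-34 J·s, c = 2.99792458e8 m/s, 1 eV = 1.602176634e-19 J.)
First convert: p = 0.0398 GeV/c = 2.1270e-20 kg·m/s.
For a photon f = pc/h, so f = 9.624e21 Hz.
Converting to PHz: f = 9.624e6 PHz ≈ 9.62e6 PHz.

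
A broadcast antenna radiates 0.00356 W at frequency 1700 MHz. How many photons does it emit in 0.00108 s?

3.41 × 10^18 photons

Total energy: E_total = P·t = 0.00356 × 0.00108 = 3.845 × 10^-6 J.
Per-photon energy: E = 1.126 × 10^-24 J.
N = E_total / E_photon = 3.41 × 10^18.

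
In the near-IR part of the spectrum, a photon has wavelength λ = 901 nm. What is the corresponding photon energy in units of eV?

1.38 eV

First convert: λ = 901 nm = 9.01·10^-7 m.
The photon relation is E = hc/λ, giving E = 2.205·10^-19 J.
Converting to eV: E = 1.376 eV ≈ 1.38 eV.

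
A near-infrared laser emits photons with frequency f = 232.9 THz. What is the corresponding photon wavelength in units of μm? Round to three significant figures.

First convert: f = 232.9 THz = 2.329e14 Hz.
Since λ = c/f for a photon, λ = 1.287e-6 m.
Converting to μm: λ = 1.287 μm ≈ 1.29 μm.

1.29 μm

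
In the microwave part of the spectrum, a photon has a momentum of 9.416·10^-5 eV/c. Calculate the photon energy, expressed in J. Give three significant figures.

1.51·10^-23 J

First convert: p = 9.416·10^-5 eV/c = 5.0322·10^-32 kg·m/s.
Apply E = pc: E = 1.509·10^-23 J.
So E ≈ 1.51·10^-23 J.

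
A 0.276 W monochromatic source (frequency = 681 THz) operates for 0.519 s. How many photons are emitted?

3.17e17 photons

Total energy: E_total = P·t = 0.276 × 0.519 = 0.1432 J.
Per-photon energy: E = 4.512e-19 J.
N = E_total / E_photon = 3.17e17.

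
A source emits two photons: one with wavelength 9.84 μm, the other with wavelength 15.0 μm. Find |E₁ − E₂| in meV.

Using E = hc/λ: E₁ = 2.019e-20 J, E₂ = 1.324e-20 J.
|ΔE| = |2.019e-20 − 1.324e-20| = 6.94e-21 J = 43.3 meV.

43.3 meV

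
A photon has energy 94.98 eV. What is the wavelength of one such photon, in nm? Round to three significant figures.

Use h = 6.62607015e-34 J·s, c = 2.99792458e8 m/s, 1 eV = 1.602176634e-19 J.
First convert: E = 94.98 eV = 1.5217e-17 J.
The photon relation is λ = hc/E, giving λ = 1.305e-8 m.
Converting to nm: λ = 13.05 nm ≈ 13.1 nm.

13.1 nm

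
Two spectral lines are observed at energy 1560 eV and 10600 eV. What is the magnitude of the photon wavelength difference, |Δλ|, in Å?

6.78 Å

Using λ = hc/E: λ₁ = 7.948 × 10^-10 m, λ₂ = 1.170 × 10^-10 m.
|Δλ| = |7.948 × 10^-10 − 1.170 × 10^-10| = 6.78 × 10^-10 m = 6.78 Å.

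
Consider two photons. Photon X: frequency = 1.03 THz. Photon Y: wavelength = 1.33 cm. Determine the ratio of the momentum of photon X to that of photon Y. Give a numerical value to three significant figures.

p_X = 2.277e-30 kg·m/s (from frequency = 1.03 THz, via p = hf/c).
p_Y = 4.982e-32 kg·m/s (from wavelength = 1.33 cm, via p = h/λ).
Ratio = 2.277e-30 / 4.982e-32 = 45.7.

45.7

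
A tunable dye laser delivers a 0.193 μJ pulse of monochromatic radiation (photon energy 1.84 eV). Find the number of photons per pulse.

Per-photon energy: E = 2.948 × 10^-19 J (from energy = 1.84 eV).
N = E_total / E_photon = 1.93 × 10^-7 J / 2.948 × 10^-19 J = 6.55 × 10^11.

6.55 × 10^11 photons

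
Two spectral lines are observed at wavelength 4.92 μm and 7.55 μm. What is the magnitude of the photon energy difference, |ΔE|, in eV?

0.0878 eV

Using E = hc/λ: E₁ = 4.037e-20 J, E₂ = 2.631e-20 J.
|ΔE| = |4.037e-20 − 2.631e-20| = 1.41e-20 J = 0.0878 eV.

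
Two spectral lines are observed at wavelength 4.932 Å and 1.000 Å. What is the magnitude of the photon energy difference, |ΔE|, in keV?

9.88 keV

Using E = hc/λ: E₁ = 4.0277 × 10^-16 J, E₂ = 1.9864 × 10^-15 J.
|ΔE| = |4.0277 × 10^-16 − 1.9864 × 10^-15| = 1.58 × 10^-15 J = 9.88 keV.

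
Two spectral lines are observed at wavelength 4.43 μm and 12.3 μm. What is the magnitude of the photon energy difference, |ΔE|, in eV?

Using E = hc/λ: E₁ = 4.484e-20 J, E₂ = 1.615e-20 J.
|ΔE| = |4.484e-20 − 1.615e-20| = 2.87e-20 J = 0.179 eV.

0.179 eV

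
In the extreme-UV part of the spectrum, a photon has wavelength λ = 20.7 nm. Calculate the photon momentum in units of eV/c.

First convert: λ = 20.7 nm = 2.07 × 10^-8 m.
The photon relation is p = h/λ, giving p = 3.201 × 10^-26 kg·m/s.
Converting to eV/c: p = 59.90 eV/c ≈ 59.9 eV/c.

59.9 eV/c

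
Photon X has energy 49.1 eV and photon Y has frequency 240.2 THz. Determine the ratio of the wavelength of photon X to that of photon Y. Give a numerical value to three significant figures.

λ_X = 2.525·10^-8 m (from energy = 49.1 eV, via λ = hc/E).
λ_Y = 1.248·10^-6 m (from frequency = 240.2 THz, via λ = c/f).
Ratio = 2.525·10^-8 / 1.248·10^-6 = 0.0202.

0.0202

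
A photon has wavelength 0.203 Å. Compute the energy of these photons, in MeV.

0.0611 MeV

Convert to SI: λ = 0.203 Å = 2.03·10^-11 m.
For a photon E = hc/λ, so E = 9.785·10^-15 J.
Converting to MeV: E = 0.06108 MeV ≈ 0.0611 MeV.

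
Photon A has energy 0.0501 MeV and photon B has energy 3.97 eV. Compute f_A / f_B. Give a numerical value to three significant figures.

f_A = 1.211e19 Hz (from energy = 0.0501 MeV, via f = E/h).
f_B = 9.599e14 Hz (from energy = 3.97 eV, via f = E/h).
Ratio = 1.211e19 / 9.599e14 = 1.26e4.

1.26e4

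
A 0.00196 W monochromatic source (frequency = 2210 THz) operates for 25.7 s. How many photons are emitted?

3.44e16 photons

Total energy: E_total = P·t = 0.00196 × 25.7 = 0.05037 J.
Per-photon energy: E = 1.464e-18 J.
N = E_total / E_photon = 3.44e16.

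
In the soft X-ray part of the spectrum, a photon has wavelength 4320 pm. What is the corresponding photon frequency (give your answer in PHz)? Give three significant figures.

69.4 PHz

In SI units: λ = 4320 pm = 4.32e-9 m.
Since f = c/λ for a photon, f = 6.940e16 Hz.
Converting to PHz: f = 69.40 PHz ≈ 69.4 PHz.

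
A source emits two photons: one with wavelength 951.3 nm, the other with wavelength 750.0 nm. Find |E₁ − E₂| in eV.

Using E = hc/λ: E₁ = 2.0881 × 10^-19 J, E₂ = 2.6486 × 10^-19 J.
|ΔE| = |2.0881 × 10^-19 − 2.6486 × 10^-19| = 5.60 × 10^-20 J = 0.350 eV.

0.350 eV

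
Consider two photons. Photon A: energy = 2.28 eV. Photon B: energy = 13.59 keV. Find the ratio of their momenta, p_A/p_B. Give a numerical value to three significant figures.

1.68·10^-4

p_A = 1.218·10^-27 kg·m/s (from energy = 2.28 eV, via p = E/c).
p_B = 7.263·10^-24 kg·m/s (from energy = 13.59 keV, via p = E/c).
Ratio = 1.218·10^-27 / 7.263·10^-24 = 1.68·10^-4.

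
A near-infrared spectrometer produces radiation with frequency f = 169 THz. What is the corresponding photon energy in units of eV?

In SI units: f = 169 THz = 1.69 × 10^14 Hz.
The photon relation is E = hf, giving E = 1.120 × 10^-19 J.
Converting to eV: E = 0.6989 eV ≈ 0.699 eV.

0.699 eV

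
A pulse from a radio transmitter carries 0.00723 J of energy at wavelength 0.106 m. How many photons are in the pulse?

3.86 × 10^21 photons

Per-photon energy: E = 1.874 × 10^-24 J (from wavelength = 0.106 m).
N = E_total / E_photon = 0.00723 J / 1.874 × 10^-24 J = 3.86 × 10^21.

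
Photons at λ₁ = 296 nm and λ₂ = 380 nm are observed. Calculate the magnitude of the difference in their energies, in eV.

0.926 eV

Using E = hc/λ: E₁ = 6.711e-19 J, E₂ = 5.227e-19 J.
|ΔE| = |6.711e-19 − 5.227e-19| = 1.48e-19 J = 0.926 eV.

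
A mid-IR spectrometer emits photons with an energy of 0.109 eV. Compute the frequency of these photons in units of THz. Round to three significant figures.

In SI units: E = 0.109 eV = 1.7464 × 10^-20 J.
The photon relation is f = E/h, giving f = 2.636 × 10^13 Hz.
Converting to THz: f = 26.36 THz ≈ 26.4 THz.

26.4 THz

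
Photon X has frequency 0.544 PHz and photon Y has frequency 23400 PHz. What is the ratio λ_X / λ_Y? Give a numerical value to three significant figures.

λ_X = 5.511e-7 m (from frequency = 0.544 PHz, via λ = c/f).
λ_Y = 1.281e-11 m (from frequency = 23400 PHz, via λ = c/f).
Ratio = 5.511e-7 / 1.281e-11 = 4.30e4.

4.30e4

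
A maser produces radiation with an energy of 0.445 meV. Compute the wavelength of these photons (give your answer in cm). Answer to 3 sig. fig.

(h = 6.62607015e-34 J·s, c = 2.99792458e8 m/s, 1 eV = 1.602176634e-19 J.)
Convert to SI: E = 0.445 meV = 7.1297e-23 J.
For a photon λ = hc/E, so λ = 0.002786 m.
Converting to cm: λ = 0.2786 cm ≈ 0.279 cm.

0.279 cm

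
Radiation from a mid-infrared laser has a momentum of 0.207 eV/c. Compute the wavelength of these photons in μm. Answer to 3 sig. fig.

Take h = 6.62607015e-34 J·s, c = 2.99792458e8 m/s, 1 eV = 1.602176634e-19 J.
First convert: p = 0.207 eV/c = 1.1063e-28 kg·m/s.
The photon relation is λ = h/p, giving λ = 5.990e-6 m.
Converting to μm: λ = 5.990 μm ≈ 5.99 μm.

5.99 μm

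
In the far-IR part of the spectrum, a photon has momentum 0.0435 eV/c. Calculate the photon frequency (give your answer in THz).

10.5 THz

Use h = 6.62607015 × 10^-34 J·s, c = 2.99792458 × 10^8 m/s, 1 eV = 1.602176634 × 10^-19 J.
Convert to SI: p = 0.0435 eV/c = 2.3248 × 10^-29 kg·m/s.
Since f = pc/h for a photon, f = 1.052 × 10^13 Hz.
Converting to THz: f = 10.52 THz ≈ 10.5 THz.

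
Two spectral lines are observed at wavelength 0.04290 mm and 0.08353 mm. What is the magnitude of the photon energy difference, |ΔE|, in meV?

Using E = hc/λ: E₁ = 4.6304 × 10^-21 J, E₂ = 2.3781 × 10^-21 J.
|ΔE| = |4.6304 × 10^-21 − 2.3781 × 10^-21| = 2.25 × 10^-21 J = 14.1 meV.

14.1 meV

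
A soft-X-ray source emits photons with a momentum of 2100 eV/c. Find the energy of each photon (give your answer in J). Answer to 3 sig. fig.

Take c = 2.99792458e8 m/s, 1 eV = 1.602176634e-19 J.
Convert to SI: p = 2100 eV/c = 1.1223e-24 kg·m/s.
Since E = pc for a photon, E = 3.365e-16 J.
So E ≈ 3.36e-16 J.

3.36e-16 J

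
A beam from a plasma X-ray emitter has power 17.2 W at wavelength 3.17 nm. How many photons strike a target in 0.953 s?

2.62·10^17 photons

Total energy: E_total = P·t = 17.2 × 0.953 = 16.39 J.
Per-photon energy: E = 6.266·10^-17 J.
N = E_total / E_photon = 2.62·10^17.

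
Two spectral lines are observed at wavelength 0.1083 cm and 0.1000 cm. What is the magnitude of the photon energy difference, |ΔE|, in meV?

0.0950 meV

Using E = hc/λ: E₁ = 1.8342e-22 J, E₂ = 1.9864e-22 J.
|ΔE| = |1.8342e-22 − 1.9864e-22| = 1.52e-23 J = 0.0950 meV.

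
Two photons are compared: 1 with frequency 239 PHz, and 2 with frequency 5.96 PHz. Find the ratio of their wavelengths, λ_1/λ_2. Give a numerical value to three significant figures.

λ_1 = 1.254 × 10^-9 m (from frequency = 239 PHz, via λ = c/f).
λ_2 = 5.030 × 10^-8 m (from frequency = 5.96 PHz, via λ = c/f).
Ratio = 1.254 × 10^-9 / 5.030 × 10^-8 = 0.0249.

0.0249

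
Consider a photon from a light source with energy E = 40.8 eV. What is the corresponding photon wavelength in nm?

30.4 nm

Take h = 6.62607015e-34 J·s, c = 2.99792458e8 m/s, 1 eV = 1.602176634e-19 J.
Convert to SI: E = 40.8 eV = 6.5369e-18 J.
Since λ = hc/E for a photon, λ = 3.039e-8 m.
Converting to nm: λ = 30.39 nm ≈ 30.4 nm.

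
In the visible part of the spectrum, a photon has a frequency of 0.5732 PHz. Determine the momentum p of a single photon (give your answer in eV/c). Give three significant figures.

Take h = 6.62607015 × 10^-34 J·s, c = 2.99792458 × 10^8 m/s, 1 eV = 1.602176634 × 10^-19 J.
In SI units: f = 0.5732 PHz = 5.732 × 10^14 Hz.
For a photon p = hf/c, so p = 1.267 × 10^-27 kg·m/s.
Converting to eV/c: p = 2.371 eV/c ≈ 2.37 eV/c.

2.37 eV/c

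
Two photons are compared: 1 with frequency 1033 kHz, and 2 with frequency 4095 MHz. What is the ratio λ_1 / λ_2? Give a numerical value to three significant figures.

3960

λ_1 = 290.2 m (from frequency = 1033 kHz, via λ = c/f).
λ_2 = 0.07321 m (from frequency = 4095 MHz, via λ = c/f).
Ratio = 290.2 / 0.07321 = 3960.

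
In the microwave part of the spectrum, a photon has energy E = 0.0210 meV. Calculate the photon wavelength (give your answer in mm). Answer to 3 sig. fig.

59.0 mm

(h = 6.62607015e-34 J·s, c = 2.99792458e8 m/s, 1 eV = 1.602176634e-19 J.)
In SI units: E = 0.0210 meV = 3.3646e-24 J.
Since λ = hc/E for a photon, λ = 0.05904 m.
Converting to mm: λ = 59.04 mm ≈ 59.0 mm.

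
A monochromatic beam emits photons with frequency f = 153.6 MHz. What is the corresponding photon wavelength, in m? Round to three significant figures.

1.95 m

First convert: f = 153.6 MHz = 1.536 × 10^8 Hz.
For a photon λ = c/f, so λ = 1.952 m.
So λ ≈ 1.95 m.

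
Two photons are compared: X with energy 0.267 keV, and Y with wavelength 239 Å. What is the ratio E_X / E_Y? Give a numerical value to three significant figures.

E_X = 4.278e-17 J (from energy = 0.267 keV, via E given directly).
E_Y = 8.311e-18 J (from wavelength = 239 Å, via E = hc/λ).
Ratio = 4.278e-17 / 8.311e-18 = 5.15.

5.15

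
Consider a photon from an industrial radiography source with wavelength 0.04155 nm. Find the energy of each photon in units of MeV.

0.0298 MeV

Use h = 6.62607015·10^-34 J·s, c = 2.99792458·10^8 m/s, 1 eV = 1.602176634·10^-19 J.
Convert to SI: λ = 0.04155 nm = 4.155·10^-11 m.
The photon relation is E = hc/λ, giving E = 4.781·10^-15 J.
Converting to MeV: E = 0.02984 MeV ≈ 0.0298 MeV.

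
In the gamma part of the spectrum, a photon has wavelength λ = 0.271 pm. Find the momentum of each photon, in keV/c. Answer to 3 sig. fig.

Use h = 6.62607015e-34 J·s, c = 2.99792458e8 m/s, 1 eV = 1.602176634e-19 J.
In SI units: λ = 0.271 pm = 2.71e-13 m.
The photon relation is p = h/λ, giving p = 2.445e-21 kg·m/s.
Converting to keV/c: p = 4575 keV/c ≈ 4580 keV/c.

4580 keV/c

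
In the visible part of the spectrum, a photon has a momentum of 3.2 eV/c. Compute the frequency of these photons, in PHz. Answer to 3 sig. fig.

0.774 PHz

Use h = 6.62607015·10^-34 J·s, c = 2.99792458·10^8 m/s, 1 eV = 1.602176634·10^-19 J.
First convert: p = 3.2 eV/c = 1.7102·10^-27 kg·m/s.
Apply f = pc/h: f = 7.738·10^14 Hz.
Converting to PHz: f = 0.7738 PHz ≈ 0.774 PHz.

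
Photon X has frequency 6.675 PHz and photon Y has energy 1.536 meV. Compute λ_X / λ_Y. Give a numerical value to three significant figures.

λ_X = 4.491 × 10^-8 m (from frequency = 6.675 PHz, via λ = c/f).
λ_Y = 8.072 × 10^-4 m (from energy = 1.536 meV, via λ = hc/E).
Ratio = 4.491 × 10^-8 / 8.072 × 10^-4 = 5.56 × 10^-5.

5.56 × 10^-5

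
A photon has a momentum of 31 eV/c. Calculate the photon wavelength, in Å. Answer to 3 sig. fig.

Take h = 6.62607015e-34 J·s, c = 2.99792458e8 m/s, 1 eV = 1.602176634e-19 J.
First convert: p = 31 eV/c = 1.6567e-26 kg·m/s.
Since λ = h/p for a photon, λ = 3.999e-8 m.
Converting to Å: λ = 399.9 Å ≈ 400 Å.

400 Å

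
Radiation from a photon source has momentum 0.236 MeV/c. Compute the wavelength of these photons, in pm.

First convert: p = 0.236 MeV/c = 1.2613e-22 kg·m/s.
Apply λ = h/p: λ = 5.254e-12 m.
Converting to pm: λ = 5.254 pm ≈ 5.25 pm.

5.25 pm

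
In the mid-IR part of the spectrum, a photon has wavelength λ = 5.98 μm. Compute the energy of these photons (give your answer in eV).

Take h = 6.62607015 × 10^-34 J·s, c = 2.99792458 × 10^8 m/s, 1 eV = 1.602176634 × 10^-19 J.
Convert to SI: λ = 5.98 μm = 5.98 × 10^-6 m.
Apply E = hc/λ: E = 3.322 × 10^-20 J.
Converting to eV: E = 0.2073 eV ≈ 0.207 eV.

0.207 eV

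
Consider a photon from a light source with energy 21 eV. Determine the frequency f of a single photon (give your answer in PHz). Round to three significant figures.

In SI units: E = 21 eV = 3.3646·10^-18 J.
For a photon f = E/h, so f = 5.078·10^15 Hz.
Converting to PHz: f = 5.078 PHz ≈ 5.08 PHz.

5.08 PHz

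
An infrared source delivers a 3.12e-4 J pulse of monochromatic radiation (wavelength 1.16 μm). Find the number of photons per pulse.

1.82e15 photons

Per-photon energy: E = 1.712e-19 J (from wavelength = 1.16 μm).
N = E_total / E_photon = 3.12e-4 J / 1.712e-19 J = 1.82e15.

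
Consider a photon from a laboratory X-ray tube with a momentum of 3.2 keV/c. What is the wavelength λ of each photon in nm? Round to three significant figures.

0.387 nm

Use h = 6.62607015e-34 J·s, c = 2.99792458e8 m/s, 1 eV = 1.602176634e-19 J.
First convert: p = 3.2 keV/c = 1.7102e-24 kg·m/s.
For a photon λ = h/p, so λ = 3.875e-10 m.
Converting to nm: λ = 0.3875 nm ≈ 0.387 nm.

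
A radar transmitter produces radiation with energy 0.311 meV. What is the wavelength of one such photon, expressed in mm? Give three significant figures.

3.99 mm

First convert: E = 0.311 meV = 4.9828 × 10^-23 J.
Apply λ = hc/E: λ = 0.003987 m.
Converting to mm: λ = 3.987 mm ≈ 3.99 mm.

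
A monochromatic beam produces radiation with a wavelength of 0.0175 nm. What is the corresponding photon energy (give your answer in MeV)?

0.0708 MeV

Convert to SI: λ = 0.0175 nm = 1.75 × 10^-11 m.
Since E = hc/λ for a photon, E = 1.135 × 10^-14 J.
Converting to MeV: E = 0.07085 MeV ≈ 0.0708 MeV.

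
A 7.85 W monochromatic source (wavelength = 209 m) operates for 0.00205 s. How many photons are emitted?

1.69 × 10^25 photons

Total energy: E_total = P·t = 7.85 × 0.00205 = 0.01609 J.
Per-photon energy: E = 9.505 × 10^-28 J.
N = E_total / E_photon = 1.69 × 10^25.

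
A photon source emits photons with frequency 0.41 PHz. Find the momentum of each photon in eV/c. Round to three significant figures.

In SI units: f = 0.41 PHz = 4.1 × 10^14 Hz.
For a photon p = hf/c, so p = 9.062 × 10^-28 kg·m/s.
Converting to eV/c: p = 1.696 eV/c ≈ 1.70 eV/c.

1.70 eV/c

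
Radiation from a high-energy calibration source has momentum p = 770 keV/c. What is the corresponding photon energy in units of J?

1.23e-13 J

Use c = 2.99792458e8 m/s, 1 eV = 1.602176634e-19 J.
In SI units: p = 770 keV/c = 4.1151e-22 kg·m/s.
Apply E = pc: E = 1.234e-13 J.
So E ≈ 1.23e-13 J.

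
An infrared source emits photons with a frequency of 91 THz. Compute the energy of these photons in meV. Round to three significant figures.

376 meV

Take h = 6.62607015e-34 J·s, 1 eV = 1.602176634e-19 J.
Convert to SI: f = 91 THz = 9.1e13 Hz.
The photon relation is E = hf, giving E = 6.030e-20 J.
Converting to meV: E = 376.3 meV ≈ 376 meV.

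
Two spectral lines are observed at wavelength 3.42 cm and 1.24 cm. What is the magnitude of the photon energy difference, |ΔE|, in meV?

Using E = hc/λ: E₁ = 5.808e-24 J, E₂ = 1.602e-23 J.
|ΔE| = |5.808e-24 − 1.602e-23| = 1.02e-23 J = 0.0637 meV.

0.0637 meV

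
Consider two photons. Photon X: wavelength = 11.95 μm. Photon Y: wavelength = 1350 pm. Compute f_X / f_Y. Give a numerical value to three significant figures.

f_X = 2.509e13 Hz (from wavelength = 11.95 μm, via f = c/λ).
f_Y = 2.221e17 Hz (from wavelength = 1350 pm, via f = c/λ).
Ratio = 2.509e13 / 2.221e17 = 1.13e-4.

1.13e-4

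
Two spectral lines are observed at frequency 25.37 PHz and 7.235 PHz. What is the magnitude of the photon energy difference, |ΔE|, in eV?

75.0 eV

Using E = hf: E₁ = 1.6810e-17 J, E₂ = 4.7940e-18 J.
|ΔE| = |1.6810e-17 − 4.7940e-18| = 1.20e-17 J = 75.0 eV.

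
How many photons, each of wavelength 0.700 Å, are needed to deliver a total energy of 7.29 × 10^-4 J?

Per-photon energy: E = 2.838 × 10^-15 J (from wavelength = 0.700 Å).
N = E_total / E_photon = 7.29 × 10^-4 J / 2.838 × 10^-15 J = 2.57 × 10^11.

2.57 × 10^11 photons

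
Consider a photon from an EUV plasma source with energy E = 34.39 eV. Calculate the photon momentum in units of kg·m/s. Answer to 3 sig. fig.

1.84e-26 kg·m/s

(c = 2.99792458e8 m/s, 1 eV = 1.602176634e-19 J.)
First convert: E = 34.39 eV = 5.5099e-18 J.
Apply p = E/c: p = 1.838e-26 kg·m/s.
So p ≈ 1.84e-26 kg·m/s.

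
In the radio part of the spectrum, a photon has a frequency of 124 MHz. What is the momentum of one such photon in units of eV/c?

5.13 × 10^-7 eV/c

Take h = 6.62607015 × 10^-34 J·s, c = 2.99792458 × 10^8 m/s, 1 eV = 1.602176634 × 10^-19 J.
First convert: f = 124 MHz = 1.24 × 10^8 Hz.
Apply p = hf/c: p = 2.741 × 10^-34 kg·m/s.
Converting to eV/c: p = 5.128 × 10^-7 eV/c ≈ 5.13 × 10^-7 eV/c.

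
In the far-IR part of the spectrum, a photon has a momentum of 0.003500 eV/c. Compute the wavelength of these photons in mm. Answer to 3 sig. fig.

Convert to SI: p = 0.003500 eV/c = 1.8705e-30 kg·m/s.
Since λ = h/p for a photon, λ = 3.542e-4 m.
Converting to mm: λ = 0.3542 mm ≈ 0.354 mm.

0.354 mm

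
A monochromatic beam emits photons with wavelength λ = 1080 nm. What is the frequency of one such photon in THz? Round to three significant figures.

Use c = 2.99792458e8 m/s.
First convert: λ = 1080 nm = 1.08e-6 m.
Apply f = c/λ: f = 2.776e14 Hz.
Converting to THz: f = 277.6 THz ≈ 278 THz.

278 THz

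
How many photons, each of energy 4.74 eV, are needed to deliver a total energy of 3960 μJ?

Per-photon energy: E = 7.594 × 10^-19 J (from energy = 4.74 eV).
N = E_total / E_photon = 0.00396 J / 7.594 × 10^-19 J = 5.21 × 10^15.

5.21 × 10^15 photons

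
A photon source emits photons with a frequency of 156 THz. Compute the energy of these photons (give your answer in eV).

0.645 eV

First convert: f = 156 THz = 1.56·10^14 Hz.
The photon relation is E = hf, giving E = 1.034·10^-19 J.
Converting to eV: E = 0.6452 eV ≈ 0.645 eV.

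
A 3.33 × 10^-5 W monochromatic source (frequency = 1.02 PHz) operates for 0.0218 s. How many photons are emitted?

Total energy: E_total = P·t = 3.33 × 10^-5 × 0.0218 = 7.259 × 10^-7 J.
Per-photon energy: E = 6.759 × 10^-19 J.
N = E_total / E_photon = 1.07 × 10^12.

1.07 × 10^12 photons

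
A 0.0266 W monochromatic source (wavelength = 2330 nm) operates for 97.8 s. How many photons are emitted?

3.05 × 10^19 photons

Total energy: E_total = P·t = 0.0266 × 97.8 = 2.601 J.
Per-photon energy: E = 8.526 × 10^-20 J.
N = E_total / E_photon = 3.05 × 10^19.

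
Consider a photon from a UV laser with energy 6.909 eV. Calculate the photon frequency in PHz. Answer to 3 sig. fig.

1.67 PHz

First convert: E = 6.909 eV = 1.1069 × 10^-18 J.
For a photon f = E/h, so f = 1.671 × 10^15 Hz.
Converting to PHz: f = 1.671 PHz ≈ 1.67 PHz.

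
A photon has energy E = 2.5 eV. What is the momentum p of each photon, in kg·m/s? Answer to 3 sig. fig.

1.34 × 10^-27 kg·m/s

Use c = 2.99792458 × 10^8 m/s, 1 eV = 1.602176634 × 10^-19 J.
First convert: E = 2.5 eV = 4.0054 × 10^-19 J.
The photon relation is p = E/c, giving p = 1.336 × 10^-27 kg·m/s.
So p ≈ 1.34 × 10^-27 kg·m/s.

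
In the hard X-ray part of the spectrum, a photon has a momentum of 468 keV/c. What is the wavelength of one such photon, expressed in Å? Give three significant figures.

0.0265 Å

In SI units: p = 468 keV/c = 2.5011 × 10^-22 kg·m/s.
Since λ = h/p for a photon, λ = 2.649 × 10^-12 m.
Converting to Å: λ = 0.02649 Å ≈ 0.0265 Å.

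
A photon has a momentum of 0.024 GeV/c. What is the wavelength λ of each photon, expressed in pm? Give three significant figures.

Convert to SI: p = 0.024 GeV/c = 1.2826 × 10^-20 kg·m/s.
Since λ = h/p for a photon, λ = 5.166 × 10^-14 m.
Converting to pm: λ = 0.05166 pm ≈ 0.0517 pm.

0.0517 pm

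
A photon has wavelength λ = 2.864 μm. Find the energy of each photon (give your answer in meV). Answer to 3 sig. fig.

Convert to SI: λ = 2.864 μm = 2.864·10^-6 m.
Since E = hc/λ for a photon, E = 6.936·10^-20 J.
Converting to meV: E = 432.9 meV ≈ 433 meV.

433 meV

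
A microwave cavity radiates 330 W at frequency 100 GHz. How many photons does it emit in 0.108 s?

5.38 × 10^23 photons

Total energy: E_total = P·t = 330 × 0.108 = 35.64 J.
Per-photon energy: E = 6.626 × 10^-23 J.
N = E_total / E_photon = 5.38 × 10^23.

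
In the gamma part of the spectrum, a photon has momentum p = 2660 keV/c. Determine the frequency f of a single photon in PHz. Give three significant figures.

Use h = 6.62607015 × 10^-34 J·s, c = 2.99792458 × 10^8 m/s, 1 eV = 1.602176634 × 10^-19 J.
Convert to SI: p = 2660 keV/c = 1.4216 × 10^-21 kg·m/s.
For a photon f = pc/h, so f = 6.432 × 10^20 Hz.
Converting to PHz: f = 643200 PHz ≈ 6.43 × 10^5 PHz.

6.43 × 10^5 PHz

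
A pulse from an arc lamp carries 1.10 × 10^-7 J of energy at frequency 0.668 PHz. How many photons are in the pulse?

Per-photon energy: E = 4.426 × 10^-19 J (from frequency = 0.668 PHz).
N = E_total / E_photon = 1.10 × 10^-7 J / 4.426 × 10^-19 J = 2.49 × 10^11.

2.49 × 10^11 photons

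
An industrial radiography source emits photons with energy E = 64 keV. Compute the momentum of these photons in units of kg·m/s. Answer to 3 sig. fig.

3.42 × 10^-23 kg·m/s

First convert: E = 64 keV = 1.0254 × 10^-14 J.
Since p = E/c for a photon, p = 3.420 × 10^-23 kg·m/s.
So p ≈ 3.42 × 10^-23 kg·m/s.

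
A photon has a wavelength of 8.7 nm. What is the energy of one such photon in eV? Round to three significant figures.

143 eV

In SI units: λ = 8.7 nm = 8.7e-9 m.
Apply E = hc/λ: E = 2.283e-17 J.
Converting to eV: E = 142.5 eV ≈ 143 eV.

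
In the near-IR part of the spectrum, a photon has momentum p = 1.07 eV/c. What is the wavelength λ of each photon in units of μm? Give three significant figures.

1.16 μm

In SI units: p = 1.07 eV/c = 5.7184 × 10^-28 kg·m/s.
Since λ = h/p for a photon, λ = 1.159 × 10^-6 m.
Converting to μm: λ = 1.159 μm ≈ 1.16 μm.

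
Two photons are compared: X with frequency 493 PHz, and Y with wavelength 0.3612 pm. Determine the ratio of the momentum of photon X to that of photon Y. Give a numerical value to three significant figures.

p_X = 1.090 × 10^-24 kg·m/s (from frequency = 493 PHz, via p = hf/c).
p_Y = 1.834 × 10^-21 kg·m/s (from wavelength = 0.3612 pm, via p = h/λ).
Ratio = 1.090 × 10^-24 / 1.834 × 10^-21 = 5.94 × 10^-4.

5.94 × 10^-4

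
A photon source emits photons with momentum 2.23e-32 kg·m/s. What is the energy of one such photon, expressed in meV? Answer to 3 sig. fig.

The photon relation is E = pc, giving E = 6.685e-24 J.
Converting to meV: E = 0.04173 meV ≈ 0.0417 meV.

0.0417 meV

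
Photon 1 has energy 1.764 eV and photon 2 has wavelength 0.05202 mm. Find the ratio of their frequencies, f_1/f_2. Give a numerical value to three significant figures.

f_1 = 4.265 × 10^14 Hz (from energy = 1.764 eV, via f = E/h).
f_2 = 5.763 × 10^12 Hz (from wavelength = 0.05202 mm, via f = c/λ).
Ratio = 4.265 × 10^14 / 5.763 × 10^12 = 74.0.

74.0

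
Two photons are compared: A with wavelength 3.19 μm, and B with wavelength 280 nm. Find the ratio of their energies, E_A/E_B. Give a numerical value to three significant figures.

E_A = 6.227e-20 J (from wavelength = 3.19 μm, via E = hc/λ).
E_B = 7.094e-19 J (from wavelength = 280 nm, via E = hc/λ).
Ratio = 6.227e-20 / 7.094e-19 = 0.0878.

0.0878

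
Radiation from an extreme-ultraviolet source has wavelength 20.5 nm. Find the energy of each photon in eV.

60.5 eV

(h = 6.62607015·10^-34 J·s, c = 2.99792458·10^8 m/s, 1 eV = 1.602176634·10^-19 J.)
Convert to SI: λ = 20.5 nm = 2.05·10^-8 m.
For a photon E = hc/λ, so E = 9.690·10^-18 J.
Converting to eV: E = 60.48 eV ≈ 60.5 eV.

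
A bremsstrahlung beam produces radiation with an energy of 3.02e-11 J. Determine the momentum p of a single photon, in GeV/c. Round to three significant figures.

0.188 GeV/c

Use c = 2.99792458e8 m/s, 1 eV = 1.602176634e-19 J.
The photon relation is p = E/c, giving p = 1.007e-19 kg·m/s.
Converting to GeV/c: p = 0.1885 GeV/c ≈ 0.188 GeV/c.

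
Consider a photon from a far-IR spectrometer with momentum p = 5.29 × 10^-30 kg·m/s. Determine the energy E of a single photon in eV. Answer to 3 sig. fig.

9.90 × 10^-3 eV

Take c = 2.99792458 × 10^8 m/s, 1 eV = 1.602176634 × 10^-19 J.
The photon relation is E = pc, giving E = 1.586 × 10^-21 J.
Converting to eV: E = 0.009898 eV ≈ 9.90 × 10^-3 eV.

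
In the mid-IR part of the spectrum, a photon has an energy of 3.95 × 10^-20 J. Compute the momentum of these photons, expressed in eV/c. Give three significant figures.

The photon relation is p = E/c, giving p = 1.318 × 10^-28 kg·m/s.
Converting to eV/c: p = 0.2465 eV/c ≈ 0.247 eV/c.

0.247 eV/c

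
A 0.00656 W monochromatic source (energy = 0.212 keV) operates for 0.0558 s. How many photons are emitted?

1.08e13 photons

Total energy: E_total = P·t = 0.00656 × 0.0558 = 3.660e-4 J.
Per-photon energy: E = 3.397e-17 J.
N = E_total / E_photon = 1.08e13.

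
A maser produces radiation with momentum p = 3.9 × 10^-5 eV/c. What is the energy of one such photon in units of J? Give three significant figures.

(c = 2.99792458 × 10^8 m/s, 1 eV = 1.602176634 × 10^-19 J.)
Convert to SI: p = 3.9 × 10^-5 eV/c = 2.0843 × 10^-32 kg·m/s.
Apply E = pc: E = 6.248 × 10^-24 J.
So E ≈ 6.25 × 10^-24 J.

6.25 × 10^-24 J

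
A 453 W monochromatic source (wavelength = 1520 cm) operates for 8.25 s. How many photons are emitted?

Total energy: E_total = P·t = 453 × 8.25 = 3737 J.
Per-photon energy: E = 1.307 × 10^-26 J.
N = E_total / E_photon = 2.86 × 10^29.

2.86 × 10^29 photons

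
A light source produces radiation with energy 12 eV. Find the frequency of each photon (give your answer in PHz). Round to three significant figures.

First convert: E = 12 eV = 1.9226 × 10^-18 J.
For a photon f = E/h, so f = 2.902 × 10^15 Hz.
Converting to PHz: f = 2.902 PHz ≈ 2.90 PHz.

2.90 PHz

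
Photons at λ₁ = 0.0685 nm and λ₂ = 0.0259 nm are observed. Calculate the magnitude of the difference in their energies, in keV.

Using E = hc/λ: E₁ = 2.900e-15 J, E₂ = 7.670e-15 J.
|ΔE| = |2.900e-15 − 7.670e-15| = 4.77e-15 J = 29.8 keV.

29.8 keV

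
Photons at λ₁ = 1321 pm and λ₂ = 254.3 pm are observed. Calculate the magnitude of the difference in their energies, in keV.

Using E = hc/λ: E₁ = 1.5037·10^-16 J, E₂ = 7.8114·10^-16 J.
|ΔE| = |1.5037·10^-16 − 7.8114·10^-16| = 6.31·10^-16 J = 3.94 keV.

3.94 keV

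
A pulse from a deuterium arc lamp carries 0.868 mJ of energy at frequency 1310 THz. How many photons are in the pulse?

1.00e15 photons

Per-photon energy: E = 8.680e-19 J (from frequency = 1310 THz).
N = E_total / E_photon = 8.68e-4 J / 8.680e-19 J = 1.00e15.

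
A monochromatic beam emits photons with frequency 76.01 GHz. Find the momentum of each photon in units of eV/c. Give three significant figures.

Convert to SI: f = 76.01 GHz = 7.601 × 10^10 Hz.
Apply p = hf/c: p = 1.680 × 10^-31 kg·m/s.
Converting to eV/c: p = 3.144 × 10^-4 eV/c ≈ 3.14 × 10^-4 eV/c.

3.14 × 10^-4 eV/c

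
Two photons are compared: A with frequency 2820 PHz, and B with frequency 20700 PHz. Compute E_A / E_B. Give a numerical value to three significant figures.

0.136

E_A = 1.869·10^-15 J (from frequency = 2820 PHz, via E = hf).
E_B = 1.372·10^-14 J (from frequency = 20700 PHz, via E = hf).
Ratio = 1.869·10^-15 / 1.372·10^-14 = 0.136.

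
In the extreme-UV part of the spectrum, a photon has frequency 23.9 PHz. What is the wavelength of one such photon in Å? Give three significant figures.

(c = 2.99792458·10^8 m/s.)
Convert to SI: f = 23.9 PHz = 2.39·10^16 Hz.
Apply λ = c/f: λ = 1.254·10^-8 m.
Converting to Å: λ = 125.4 Å ≈ 125 Å.

125 Å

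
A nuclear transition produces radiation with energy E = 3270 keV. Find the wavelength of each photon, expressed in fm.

(h = 6.62607015e-34 J·s, c = 2.99792458e8 m/s, 1 eV = 1.602176634e-19 J.)
Convert to SI: E = 3270 keV = 5.2391e-13 J.
The photon relation is λ = hc/E, giving λ = 3.792e-13 m.
Converting to fm: λ = 379.2 fm ≈ 379 fm.

379 fm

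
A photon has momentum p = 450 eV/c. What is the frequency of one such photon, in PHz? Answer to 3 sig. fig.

In SI units: p = 450 eV/c = 2.4049e-25 kg·m/s.
Since f = pc/h for a photon, f = 1.088e17 Hz.
Converting to PHz: f = 108.8 PHz ≈ 109 PHz.

109 PHz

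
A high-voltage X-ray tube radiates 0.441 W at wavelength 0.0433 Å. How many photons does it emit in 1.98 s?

Total energy: E_total = P·t = 0.441 × 1.98 = 0.8732 J.
Per-photon energy: E = 4.588 × 10^-14 J.
N = E_total / E_photon = 1.90 × 10^13.

1.90 × 10^13 photons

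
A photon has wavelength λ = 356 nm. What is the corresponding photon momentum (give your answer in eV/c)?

Convert to SI: λ = 356 nm = 3.56e-7 m.
Apply p = h/λ: p = 1.861e-27 kg·m/s.
Converting to eV/c: p = 3.483 eV/c ≈ 3.48 eV/c.

3.48 eV/c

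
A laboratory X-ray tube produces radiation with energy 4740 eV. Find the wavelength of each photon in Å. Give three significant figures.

Take h = 6.62607015e-34 J·s, c = 2.99792458e8 m/s, 1 eV = 1.602176634e-19 J.
First convert: E = 4740 eV = 7.5943e-16 J.
For a photon λ = hc/E, so λ = 2.616e-10 m.
Converting to Å: λ = 2.616 Å ≈ 2.62 Å.

2.62 Å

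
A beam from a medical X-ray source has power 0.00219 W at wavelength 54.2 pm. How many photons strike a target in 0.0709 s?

Total energy: E_total = P·t = 0.00219 × 0.0709 = 1.553 × 10^-4 J.
Per-photon energy: E = 3.665 × 10^-15 J.
N = E_total / E_photon = 4.24 × 10^10.

4.24 × 10^10 photons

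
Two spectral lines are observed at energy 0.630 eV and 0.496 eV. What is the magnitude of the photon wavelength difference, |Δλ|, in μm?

Using λ = hc/E: λ₁ = 1.968e-6 m, λ₂ = 2.500e-6 m.
|Δλ| = |1.968e-6 − 2.500e-6| = 5.32e-7 m = 0.532 μm.

0.532 μm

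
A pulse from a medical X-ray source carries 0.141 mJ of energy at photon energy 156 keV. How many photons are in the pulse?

Per-photon energy: E = 2.499 × 10^-14 J (from energy = 156 keV).
N = E_total / E_photon = 1.41 × 10^-4 J / 2.499 × 10^-14 J = 5.64 × 10^9.

5.64 × 10^9 photons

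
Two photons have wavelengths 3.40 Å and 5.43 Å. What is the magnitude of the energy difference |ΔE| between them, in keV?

1.36 keV

Using E = hc/λ: E₁ = 5.842 × 10^-16 J, E₂ = 3.658 × 10^-16 J.
|ΔE| = |5.842 × 10^-16 − 3.658 × 10^-16| = 2.18 × 10^-16 J = 1.36 keV.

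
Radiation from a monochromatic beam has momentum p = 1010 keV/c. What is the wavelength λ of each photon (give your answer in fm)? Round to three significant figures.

1230 fm

Take h = 6.62607015e-34 J·s, c = 2.99792458e8 m/s, 1 eV = 1.602176634e-19 J.
First convert: p = 1010 keV/c = 5.3977e-22 kg·m/s.
The photon relation is λ = h/p, giving λ = 1.228e-12 m.
Converting to fm: λ = 1228 fm ≈ 1230 fm.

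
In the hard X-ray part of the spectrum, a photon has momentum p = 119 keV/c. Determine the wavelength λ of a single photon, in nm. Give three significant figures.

Use h = 6.62607015e-34 J·s, c = 2.99792458e8 m/s, 1 eV = 1.602176634e-19 J.
First convert: p = 119 keV/c = 6.3597e-23 kg·m/s.
The photon relation is λ = h/p, giving λ = 1.042e-11 m.
Converting to nm: λ = 0.01042 nm ≈ 0.0104 nm.

0.0104 nm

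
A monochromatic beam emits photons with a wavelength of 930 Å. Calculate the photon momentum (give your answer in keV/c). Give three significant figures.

0.0133 keV/c

Use h = 6.62607015 × 10^-34 J·s, c = 2.99792458 × 10^8 m/s, 1 eV = 1.602176634 × 10^-19 J.
In SI units: λ = 930 Å = 9.3 × 10^-8 m.
Since p = h/λ for a photon, p = 7.125 × 10^-27 kg·m/s.
Converting to keV/c: p = 0.01333 keV/c ≈ 0.0133 keV/c.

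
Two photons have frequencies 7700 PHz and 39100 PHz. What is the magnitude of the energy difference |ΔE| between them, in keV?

130 keV

Using E = hf: E₁ = 5.102e-15 J, E₂ = 2.591e-14 J.
|ΔE| = |5.102e-15 − 2.591e-14| = 2.08e-14 J = 130 keV.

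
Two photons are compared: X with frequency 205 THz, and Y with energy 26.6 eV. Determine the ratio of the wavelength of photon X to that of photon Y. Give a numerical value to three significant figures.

λ_X = 1.462e-6 m (from frequency = 205 THz, via λ = c/f).
λ_Y = 4.661e-8 m (from energy = 26.6 eV, via λ = hc/E).
Ratio = 1.462e-6 / 4.661e-8 = 31.4.

31.4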